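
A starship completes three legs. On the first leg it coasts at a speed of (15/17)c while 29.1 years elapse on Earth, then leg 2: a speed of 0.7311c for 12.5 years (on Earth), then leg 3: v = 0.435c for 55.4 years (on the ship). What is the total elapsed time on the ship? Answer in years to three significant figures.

τ = 77.6 years

Leg 1: γ = 1/√(1 − (15/17)²) = 17/8 = 2.125; τ_1 = 29.1/2.125 = 13.69 years.
Leg 2: γ = 1/√(1 − 0.7311²) = 1/√0.4655 = 1.466; τ_2 = 12.5/1.466 = 8.528 years.
Leg 3: 55.4 years is already measured on the ship.
Total: 13.69 + 8.528 + 55.40 years.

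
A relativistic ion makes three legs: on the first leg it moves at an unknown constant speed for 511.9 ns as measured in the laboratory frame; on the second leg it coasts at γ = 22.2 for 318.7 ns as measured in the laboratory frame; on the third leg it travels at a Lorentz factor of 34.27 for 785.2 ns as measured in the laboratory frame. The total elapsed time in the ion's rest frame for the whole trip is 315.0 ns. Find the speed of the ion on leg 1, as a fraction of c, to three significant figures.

β = 0.840

Leg 1: speed unknown; τ_1 = 511.9/γ_1.
Leg 2: γ = 22.2; τ_2 = 318.7/22.20 = 14.36 ns.
Leg 3: γ = 34.27; τ_3 = 785.2/34.27 = 22.91 ns.
Total proper time: τ_1 + 14.36 + 22.91 = 315.0, so τ_1 = 315.0 − 37.27 = 277.7 ns.
γ_1 = 511.9/277.7 = 1.843; β = √(1 − 1/γ²) = √0.7056.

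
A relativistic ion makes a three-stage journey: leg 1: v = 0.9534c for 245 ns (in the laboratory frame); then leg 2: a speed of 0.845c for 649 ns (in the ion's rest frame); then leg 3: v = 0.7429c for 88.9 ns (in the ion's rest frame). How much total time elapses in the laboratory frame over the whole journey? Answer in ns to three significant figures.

Δt = 1590 ns

Leg 1: 245 ns is already measured in the laboratory frame.
Leg 2: γ = 1/√(1 − 0.845²) = 1/√0.2860 = 1.870; Δt_2 = 1.870 × 649 = 1214 ns.
Leg 3: γ = 1/√(1 − 0.7429²) = 1/√0.4481 = 1.494; Δt_3 = 1.494 × 88.9 = 132.8 ns.
Total: 245.0 + 1214 + 132.8 ns.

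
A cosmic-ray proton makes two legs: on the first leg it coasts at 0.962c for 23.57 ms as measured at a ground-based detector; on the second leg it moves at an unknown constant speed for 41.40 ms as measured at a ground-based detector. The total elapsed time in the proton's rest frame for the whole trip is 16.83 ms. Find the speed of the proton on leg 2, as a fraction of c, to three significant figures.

Leg 1: γ = 1/√(1 − 0.962²) = 1/√0.07456 = 3.662; τ_1 = 23.57/3.662 = 6.436 ms.
Leg 2: speed unknown; τ_2 = 41.40/γ_2.
Total proper time: 6.436 + τ_2 = 16.83, so τ_2 = 16.83 − 6.436 = 10.39 ms.
γ_2 = 41.40/10.39 = 3.983; β = √(1 − 1/γ²) = √0.9370.

β = 0.968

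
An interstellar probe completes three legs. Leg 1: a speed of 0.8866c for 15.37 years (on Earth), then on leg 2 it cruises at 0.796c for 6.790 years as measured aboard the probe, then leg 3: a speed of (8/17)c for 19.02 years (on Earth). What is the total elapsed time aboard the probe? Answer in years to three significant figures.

τ = 30.7 years

Leg 1: γ = 1/√(1 − 0.8866²) = 1/√0.2139 = 2.162; τ_1 = 15.37/2.162 = 7.109 years.
Leg 2: 6.790 years is already measured aboard the probe.
Leg 3: γ = 1/√(1 − (8/17)²) = 17/15 ≈ 1.133; τ_3 = 19.02/1.133 = 16.78 years.
Total: 7.109 + 6.790 + 16.78 years.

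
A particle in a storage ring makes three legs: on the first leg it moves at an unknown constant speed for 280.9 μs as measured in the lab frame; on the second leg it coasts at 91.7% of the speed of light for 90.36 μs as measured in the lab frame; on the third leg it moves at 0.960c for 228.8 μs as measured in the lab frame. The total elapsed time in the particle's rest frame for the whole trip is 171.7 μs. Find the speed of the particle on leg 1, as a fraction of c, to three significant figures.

Leg 1: speed unknown; τ_1 = 280.9/γ_1.
Leg 2: β = 0.917; γ = 1/√(1 − 0.917²) = 1/√0.1591 = 2.507; τ_2 = 90.36/2.507 = 36.04 μs.
Leg 3: γ = 1/√(1 − 0.960²) = 25/7 ≈ 3.571; τ_3 = 228.8/3.571 = 64.06 μs.
Total proper time: τ_1 + 36.04 + 64.06 = 171.7, so τ_1 = 171.7 − 100.1 = 71.59 μs.
γ_1 = 280.9/71.59 = 3.924; β = √(1 − 1/γ²) = √0.9350.

β = 0.967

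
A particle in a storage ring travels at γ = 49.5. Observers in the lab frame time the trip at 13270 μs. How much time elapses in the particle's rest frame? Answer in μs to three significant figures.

γ = 49.5
The interval measured in the lab frame is the dilated one; the clock in the particle's rest frame measures the proper time τ = Δt/γ = 13270/49.50 μs.

τ = 268 μs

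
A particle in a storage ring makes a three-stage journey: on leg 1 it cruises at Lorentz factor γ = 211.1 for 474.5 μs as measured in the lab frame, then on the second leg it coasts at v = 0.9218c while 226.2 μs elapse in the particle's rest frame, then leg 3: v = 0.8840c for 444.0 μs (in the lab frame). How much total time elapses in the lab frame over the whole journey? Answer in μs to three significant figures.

Leg 1: 474.5 μs is already measured in the lab frame.
Leg 2: γ = 1/√(1 − 0.9218²) = 1/√0.1503 = 2.580; Δt_2 = 2.580 × 226.2 = 583.5 μs.
Leg 3: 444.0 μs is already measured in the lab frame.
Total: 474.5 + 583.5 + 444.0 μs.

Δt = 1500 μs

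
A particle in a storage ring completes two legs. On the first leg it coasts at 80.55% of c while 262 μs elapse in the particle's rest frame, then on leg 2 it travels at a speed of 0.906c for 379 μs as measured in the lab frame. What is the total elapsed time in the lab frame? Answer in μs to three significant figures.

Leg 1: β = 0.8055; γ = 1/√(1 − 0.8055²) = 1/√0.3512 = 1.687; Δt_1 = 1.687 × 262 = 442.1 μs.
Leg 2: 379 μs is already measured in the lab frame.
Total: 442.1 + 379.0 μs.

Δt = 821 μs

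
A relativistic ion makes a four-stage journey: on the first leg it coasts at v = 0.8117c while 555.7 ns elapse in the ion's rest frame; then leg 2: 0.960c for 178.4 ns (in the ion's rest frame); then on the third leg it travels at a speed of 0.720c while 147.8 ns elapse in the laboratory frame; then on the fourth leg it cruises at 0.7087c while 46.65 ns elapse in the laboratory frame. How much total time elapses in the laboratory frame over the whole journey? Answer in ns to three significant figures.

Δt = 1780 ns

Leg 1: γ = 1/√(1 − 0.8117²) = 1/√0.3411 = 1.712; Δt_1 = 1.712 × 555.7 = 951.4 ns.
Leg 2: γ = 1/√(1 − 0.960²) = 1/√0.07840 = 3.571; Δt_2 = 3.571 × 178.4 = 637.1 ns.
Leg 3: 147.8 ns is already measured in the laboratory frame.
Leg 4: 46.65 ns is already measured in the laboratory frame.
Total: 951.4 + 637.1 + 147.8 + 46.65 ns.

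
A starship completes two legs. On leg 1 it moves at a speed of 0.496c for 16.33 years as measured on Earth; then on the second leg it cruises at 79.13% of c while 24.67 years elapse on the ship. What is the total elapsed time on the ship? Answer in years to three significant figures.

τ = 38.8 years

Leg 1: γ = 1/√(1 − 0.496²) = 1/√0.7540 = 1.152; τ_1 = 16.33/1.152 = 14.18 years.
Leg 2: 24.67 years is already measured on the ship.
Total: 14.18 + 24.67 years.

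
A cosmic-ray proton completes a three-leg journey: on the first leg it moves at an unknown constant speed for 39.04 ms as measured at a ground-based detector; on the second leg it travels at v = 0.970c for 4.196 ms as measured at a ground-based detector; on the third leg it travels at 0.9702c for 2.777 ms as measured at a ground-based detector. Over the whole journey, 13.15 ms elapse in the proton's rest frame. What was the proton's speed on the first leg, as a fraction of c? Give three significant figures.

β = 0.956

Leg 1: speed unknown; τ_1 = 39.04/γ_1.
Leg 2: γ = 1/√(1 − 0.970²) = 1/√0.05910 = 4.113; τ_2 = 4.196/4.113 = 1.020 ms.
Leg 3: γ = 1/√(1 − 0.9702²) = 1/√0.05871 = 4.127; τ_3 = 2.777/4.127 = 0.6729 ms.
Total proper time: τ_1 + 1.020 + 0.6729 = 13.15, so τ_1 = 13.15 − 1.693 = 11.46 ms.
γ_1 = 39.04/11.46 = 3.408; β = √(1 − 1/γ²) = √0.9139.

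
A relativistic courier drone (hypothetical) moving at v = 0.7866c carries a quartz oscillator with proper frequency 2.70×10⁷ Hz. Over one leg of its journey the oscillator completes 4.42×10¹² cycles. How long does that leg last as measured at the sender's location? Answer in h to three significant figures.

γ = 1/√(1 − 0.7866²) = 1/√0.3813 = 1.620
Proper time for N cycles: τ = N/f = 4.42×10¹²/(2.70×10⁷) = 1.637×10⁵ s = 45.47 h.
Lab-frame duration Δt = γτ = 1.620 × 45.47 = 73.65 h.

Δt = 73.6 h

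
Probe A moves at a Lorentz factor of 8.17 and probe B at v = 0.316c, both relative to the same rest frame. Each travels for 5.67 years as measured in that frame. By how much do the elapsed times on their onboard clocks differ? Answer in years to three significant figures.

|τ_A − τ_B| = 4.69 years

A: γ = 8.17; τ_A = 5.67/8.170 = 0.6940 years.
B: γ = 1/√(1 − 0.316²) = 1/√0.9001 = 1.054; τ_B = 5.67/1.054 = 5.379 years.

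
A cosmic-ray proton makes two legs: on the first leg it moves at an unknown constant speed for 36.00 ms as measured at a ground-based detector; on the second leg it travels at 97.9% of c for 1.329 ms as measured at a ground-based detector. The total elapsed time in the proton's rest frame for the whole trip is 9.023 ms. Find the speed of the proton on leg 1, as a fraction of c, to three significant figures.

Leg 1: speed unknown; τ_1 = 36.00/γ_1.
Leg 2: β = 0.979; γ = 1/√(1 − 0.979²) = 1/√0.04156 = 4.905; τ_2 = 1.329/4.905 = 0.2709 ms.
Total proper time: τ_1 + 0.2709 = 9.023, so τ_1 = 9.023 − 0.2709 = 8.752 ms.
γ_1 = 36.00/8.752 = 4.113; β = √(1 − 1/γ²) = √0.9409.

β = 0.970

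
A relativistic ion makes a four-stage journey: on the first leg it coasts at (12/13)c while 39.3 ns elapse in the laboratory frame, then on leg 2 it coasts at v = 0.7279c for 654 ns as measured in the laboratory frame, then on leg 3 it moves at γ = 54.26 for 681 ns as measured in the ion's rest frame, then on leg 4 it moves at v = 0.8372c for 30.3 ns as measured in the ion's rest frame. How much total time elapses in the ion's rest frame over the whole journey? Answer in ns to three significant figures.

τ = 1170 ns

Leg 1: γ = 1/√(1 − (12/13)²) = 13/5 = 2.600; τ_1 = 39.3/2.600 = 15.12 ns.
Leg 2: γ = 1/√(1 − 0.7279²) = 1/√0.4702 = 1.458; τ_2 = 654/1.458 = 448.4 ns.
Leg 3: 681 ns is already measured in the ion's rest frame.
Leg 4: 30.3 ns is already measured in the ion's rest frame.
Total: 15.12 + 448.4 + 681.0 + 30.30 ns.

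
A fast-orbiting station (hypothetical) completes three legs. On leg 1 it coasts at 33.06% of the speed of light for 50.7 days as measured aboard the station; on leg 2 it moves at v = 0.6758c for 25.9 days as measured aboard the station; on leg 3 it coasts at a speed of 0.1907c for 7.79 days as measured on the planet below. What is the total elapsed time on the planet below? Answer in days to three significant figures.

Δt = 96.6 days

Leg 1: β = 0.3306; γ = 1/√(1 − 0.3306²) = 1/√0.8907 = 1.060; Δt_1 = 1.060 × 50.7 = 53.72 days.
Leg 2: γ = 1/√(1 − 0.6758²) = 1/√0.5433 = 1.357; Δt_2 = 1.357 × 25.9 = 35.14 days.
Leg 3: 7.79 days is already measured on the planet below.
Total: 53.72 + 35.14 + 7.790 days.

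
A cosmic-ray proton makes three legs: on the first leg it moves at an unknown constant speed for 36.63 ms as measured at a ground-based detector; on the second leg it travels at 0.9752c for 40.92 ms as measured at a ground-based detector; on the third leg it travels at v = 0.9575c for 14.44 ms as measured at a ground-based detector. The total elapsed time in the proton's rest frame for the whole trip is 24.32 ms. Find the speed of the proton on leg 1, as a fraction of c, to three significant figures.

Leg 1: speed unknown; τ_1 = 36.63/γ_1.
Leg 2: γ = 1/√(1 − 0.9752²) = 1/√0.04898 = 4.518; τ_2 = 40.92/4.518 = 9.057 ms.
Leg 3: γ = 1/√(1 − 0.9575²) = 1/√0.08319 = 3.467; τ_3 = 14.44/3.467 = 4.165 ms.
Total proper time: τ_1 + 9.057 + 4.165 = 24.32, so τ_1 = 24.32 − 13.22 = 11.10 ms.
γ_1 = 36.63/11.10 = 3.300; β = √(1 − 1/γ²) = √0.9082.

β = 0.953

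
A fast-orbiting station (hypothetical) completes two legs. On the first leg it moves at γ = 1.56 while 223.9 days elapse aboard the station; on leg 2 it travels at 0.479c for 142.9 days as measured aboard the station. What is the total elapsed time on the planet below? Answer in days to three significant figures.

Leg 1: γ = 1.56; Δt_1 = 1.560 × 223.9 = 349.3 days.
Leg 2: γ = 1/√(1 − 0.479²) = 1/√0.7706 = 1.139; Δt_2 = 1.139 × 142.9 = 162.8 days.
Total: 349.3 + 162.8 days.

Δt = 512 days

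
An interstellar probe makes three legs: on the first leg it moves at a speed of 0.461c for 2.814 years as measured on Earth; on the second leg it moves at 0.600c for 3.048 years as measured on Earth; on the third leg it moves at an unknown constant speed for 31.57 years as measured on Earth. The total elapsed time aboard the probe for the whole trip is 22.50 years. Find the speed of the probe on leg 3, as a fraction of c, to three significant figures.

Leg 1: γ = 1/√(1 − 0.461²) = 1/√0.7875 = 1.127; τ_1 = 2.814/1.127 = 2.497 years.
Leg 2: γ = 1/√(1 − 0.600²) = 5/4 = 1.250; τ_2 = 3.048/1.250 = 2.438 years.
Leg 3: speed unknown; τ_3 = 31.57/γ_3.
Total proper time: 2.497 + 2.438 + τ_3 = 22.50, so τ_3 = 22.50 − 4.936 = 17.56 years.
γ_3 = 31.57/17.56 = 1.797; β = √(1 − 1/γ²) = √0.6905.

β = 0.831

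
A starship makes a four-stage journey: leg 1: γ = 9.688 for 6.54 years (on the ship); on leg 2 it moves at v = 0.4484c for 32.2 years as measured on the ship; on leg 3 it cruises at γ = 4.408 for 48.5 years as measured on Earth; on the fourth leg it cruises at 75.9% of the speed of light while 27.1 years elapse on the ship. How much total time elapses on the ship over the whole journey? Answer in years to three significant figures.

τ = 76.8 years

Leg 1: 6.54 years is already measured on the ship.
Leg 2: 32.2 years is already measured on the ship.
Leg 3: γ = 4.408; τ_3 = 48.5/4.408 = 11.00 years.
Leg 4: 27.1 years is already measured on the ship.
Total: 6.540 + 32.20 + 11.00 + 27.10 years.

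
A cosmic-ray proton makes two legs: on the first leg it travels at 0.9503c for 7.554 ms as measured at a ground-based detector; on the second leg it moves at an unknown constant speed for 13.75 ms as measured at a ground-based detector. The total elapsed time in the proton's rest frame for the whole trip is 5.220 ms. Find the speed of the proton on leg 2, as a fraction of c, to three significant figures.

β = 0.978

Leg 1: γ = 1/√(1 − 0.9503²) = 1/√0.09693 = 3.212; τ_1 = 7.554/3.212 = 2.352 ms.
Leg 2: speed unknown; τ_2 = 13.75/γ_2.
Total proper time: 2.352 + τ_2 = 5.220, so τ_2 = 5.220 − 2.352 = 2.868 ms.
γ_2 = 13.75/2.868 = 4.794; β = √(1 − 1/γ²) = √0.9565.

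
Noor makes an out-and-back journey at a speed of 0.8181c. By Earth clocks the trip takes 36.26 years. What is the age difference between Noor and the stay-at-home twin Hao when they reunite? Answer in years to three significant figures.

Δt − τ = 15.4 years

γ = 1/√(1 − 0.8181²) = 1/√0.3307 = 1.739
Noor's elapsed proper time: τ = 36.26/1.739 = 20.85 years.
Age gap = Δt − τ = 36.26 − 20.85 years.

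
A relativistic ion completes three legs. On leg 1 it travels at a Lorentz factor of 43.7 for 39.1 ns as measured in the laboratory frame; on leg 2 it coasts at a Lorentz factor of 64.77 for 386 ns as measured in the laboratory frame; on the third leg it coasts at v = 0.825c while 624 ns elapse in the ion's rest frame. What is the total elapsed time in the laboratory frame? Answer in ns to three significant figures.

Leg 1: 39.1 ns is already measured in the laboratory frame.
Leg 2: 386 ns is already measured in the laboratory frame.
Leg 3: γ = 1/√(1 − 0.825²) = 1/√0.3194 = 1.769; Δt_3 = 1.769 × 624 = 1104 ns.
Total: 39.10 + 386.0 + 1104 ns.

Δt = 1530 ns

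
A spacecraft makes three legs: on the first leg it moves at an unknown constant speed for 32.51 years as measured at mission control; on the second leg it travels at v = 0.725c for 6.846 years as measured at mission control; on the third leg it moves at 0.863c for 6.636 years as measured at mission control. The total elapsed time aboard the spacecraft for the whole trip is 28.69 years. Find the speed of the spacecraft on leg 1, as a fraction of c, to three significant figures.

Leg 1: speed unknown; τ_1 = 32.51/γ_1.
Leg 2: γ = 1/√(1 − 0.725²) = 1/√0.4744 = 1.452; τ_2 = 6.846/1.452 = 4.715 years.
Leg 3: γ = 1/√(1 − 0.863²) = 1/√0.2552 = 1.979; τ_3 = 6.636/1.979 = 3.353 years.
Total proper time: τ_1 + 4.715 + 3.353 = 28.69, so τ_1 = 28.69 − 8.068 = 20.62 years.
γ_1 = 32.51/20.62 = 1.576; β = √(1 − 1/γ²) = √0.5976.

β = 0.773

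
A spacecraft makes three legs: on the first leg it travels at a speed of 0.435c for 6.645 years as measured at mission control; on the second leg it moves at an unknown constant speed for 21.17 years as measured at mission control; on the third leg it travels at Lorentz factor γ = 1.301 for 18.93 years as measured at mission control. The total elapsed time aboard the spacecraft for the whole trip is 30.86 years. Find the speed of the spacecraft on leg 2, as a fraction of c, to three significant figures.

Leg 1: γ = 1/√(1 − 0.435²) = 1/√0.8108 = 1.111; τ_1 = 6.645/1.111 = 5.983 years.
Leg 2: speed unknown; τ_2 = 21.17/γ_2.
Leg 3: γ = 1.301; τ_3 = 18.93/1.301 = 14.55 years.
Total proper time: 5.983 + τ_2 + 14.55 = 30.86, so τ_2 = 30.86 − 20.53 = 10.33 years.
γ_2 = 21.17/10.33 = 2.050; β = √(1 − 1/γ²) = √0.7621.

β = 0.873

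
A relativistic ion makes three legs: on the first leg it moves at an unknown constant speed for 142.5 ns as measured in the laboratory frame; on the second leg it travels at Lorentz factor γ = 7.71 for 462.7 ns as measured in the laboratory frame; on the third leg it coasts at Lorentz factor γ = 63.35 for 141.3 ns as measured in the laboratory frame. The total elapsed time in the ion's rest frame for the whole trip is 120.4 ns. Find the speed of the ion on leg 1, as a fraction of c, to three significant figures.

β = 0.913

Leg 1: speed unknown; τ_1 = 142.5/γ_1.
Leg 2: γ = 7.71; τ_2 = 462.7/7.710 = 60.01 ns.
Leg 3: γ = 63.35; τ_3 = 141.3/63.35 = 2.230 ns.
Total proper time: τ_1 + 60.01 + 2.230 = 120.4, so τ_1 = 120.4 − 62.24 = 58.16 ns.
γ_1 = 142.5/58.16 = 2.450; β = √(1 − 1/γ²) = √0.8334.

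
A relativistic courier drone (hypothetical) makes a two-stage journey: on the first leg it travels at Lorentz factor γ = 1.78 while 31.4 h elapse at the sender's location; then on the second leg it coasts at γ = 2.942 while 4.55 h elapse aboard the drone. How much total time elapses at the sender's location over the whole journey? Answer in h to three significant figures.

Leg 1: 31.4 h is already measured at the sender's location.
Leg 2: γ = 2.942; Δt_2 = 2.942 × 4.55 = 13.39 h.
Total: 31.40 + 13.39 h.

Δt = 44.8 h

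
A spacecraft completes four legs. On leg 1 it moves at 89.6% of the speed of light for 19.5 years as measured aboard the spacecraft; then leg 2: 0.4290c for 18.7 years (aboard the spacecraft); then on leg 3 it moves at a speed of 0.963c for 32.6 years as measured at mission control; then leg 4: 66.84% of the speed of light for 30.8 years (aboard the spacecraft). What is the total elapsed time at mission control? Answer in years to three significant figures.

Leg 1: β = 0.896; γ = 1/√(1 − 0.896²) = 1/√0.1972 = 2.252; Δt_1 = 2.252 × 19.5 = 43.91 years.
Leg 2: γ = 1/√(1 − 0.4290²) = 1/√0.8160 = 1.107; Δt_2 = 1.107 × 18.7 = 20.70 years.
Leg 3: 32.6 years is already measured at mission control.
Leg 4: β = 0.6684; γ = 1/√(1 − 0.6684²) = 1/√0.5532 = 1.344; Δt_4 = 1.344 × 30.8 = 41.41 years.
Total: 43.91 + 20.70 + 32.60 + 41.41 years.

Δt = 139 years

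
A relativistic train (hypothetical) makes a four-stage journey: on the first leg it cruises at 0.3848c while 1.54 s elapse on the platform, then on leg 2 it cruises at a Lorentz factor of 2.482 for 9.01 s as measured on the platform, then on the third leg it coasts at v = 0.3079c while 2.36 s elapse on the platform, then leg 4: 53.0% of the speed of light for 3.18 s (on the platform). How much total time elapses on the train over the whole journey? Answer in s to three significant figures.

Leg 1: γ = 1/√(1 − 0.3848²) = 1/√0.8519 = 1.083; τ_1 = 1.54/1.083 = 1.421 s.
Leg 2: γ = 2.482; τ_2 = 9.01/2.482 = 3.630 s.
Leg 3: γ = 1/√(1 − 0.3079²) = 1/√0.9052 = 1.051; τ_3 = 2.36/1.051 = 2.245 s.
Leg 4: β = 0.530; γ = 1/√(1 − 0.530²) = 1/√0.7191 = 1.179; τ_4 = 3.18/1.179 = 2.697 s.
Total: 1.421 + 3.630 + 2.245 + 2.697 s.

τ = 9.99 s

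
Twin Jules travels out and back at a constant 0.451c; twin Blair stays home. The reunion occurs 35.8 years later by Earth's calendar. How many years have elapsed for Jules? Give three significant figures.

γ = 1/√(1 − 0.451²) = 1/√0.7966 = 1.120
Jules's clock measures proper time along the trip: τ = Δt/γ = 35.8/1.120 years.

τ = 32.0 years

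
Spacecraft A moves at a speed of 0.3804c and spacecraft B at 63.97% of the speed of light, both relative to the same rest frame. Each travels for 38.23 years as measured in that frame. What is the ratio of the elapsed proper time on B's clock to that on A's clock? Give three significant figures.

A: γ = 1/√(1 − 0.3804²) = 1/√0.8553 = 1.081. B: β = 0.6397; γ = 1/√(1 − 0.6397²) = 1/√0.5908 = 1.301.
τ_A/τ_B = γ_B/γ_A = 1.301/1.081 = 1.203, so τ_B/τ_A = 0.8311.

τ_B/τ_A = 0.831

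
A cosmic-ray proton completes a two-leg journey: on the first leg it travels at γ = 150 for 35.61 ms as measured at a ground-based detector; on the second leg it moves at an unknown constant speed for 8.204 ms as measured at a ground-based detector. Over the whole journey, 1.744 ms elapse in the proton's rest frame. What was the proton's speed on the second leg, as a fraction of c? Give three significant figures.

Leg 1: γ = 150; τ_1 = 35.61/150.0 = 0.2374 ms.
Leg 2: speed unknown; τ_2 = 8.204/γ_2.
Total proper time: 0.2374 + τ_2 = 1.744, so τ_2 = 1.744 − 0.2374 = 1.507 ms.
γ_2 = 8.204/1.507 = 5.445; β = √(1 − 1/γ²) = √0.9663.

β = 0.983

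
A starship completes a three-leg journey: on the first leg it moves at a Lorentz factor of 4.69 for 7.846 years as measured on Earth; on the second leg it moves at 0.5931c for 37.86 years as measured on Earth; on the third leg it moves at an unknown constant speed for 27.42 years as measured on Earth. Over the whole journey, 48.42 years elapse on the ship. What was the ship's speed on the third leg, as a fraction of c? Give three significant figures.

Leg 1: γ = 4.69; τ_1 = 7.846/4.690 = 1.673 years.
Leg 2: γ = 1/√(1 − 0.5931²) = 1/√0.6482 = 1.242; τ_2 = 37.86/1.242 = 30.48 years.
Leg 3: speed unknown; τ_3 = 27.42/γ_3.
Total proper time: 1.673 + 30.48 + τ_3 = 48.42, so τ_3 = 48.42 − 32.16 = 16.26 years.
γ_3 = 27.42/16.26 = 1.686; β = √(1 − 1/γ²) = √0.6481.

β = 0.805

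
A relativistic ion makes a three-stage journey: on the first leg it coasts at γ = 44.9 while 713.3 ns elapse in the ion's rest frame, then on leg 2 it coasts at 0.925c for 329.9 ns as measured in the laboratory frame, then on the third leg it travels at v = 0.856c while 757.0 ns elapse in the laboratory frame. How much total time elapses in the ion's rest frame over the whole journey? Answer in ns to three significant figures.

τ = 1230 ns

Leg 1: 713.3 ns is already measured in the ion's rest frame.
Leg 2: γ = 1/√(1 − 0.925²) = 1/√0.1444 = 2.632; τ_2 = 329.9/2.632 = 125.4 ns.
Leg 3: γ = 1/√(1 − 0.856²) = 1/√0.2673 = 1.934; τ_3 = 757.0/1.934 = 391.4 ns.
Total: 713.3 + 125.4 + 391.4 ns.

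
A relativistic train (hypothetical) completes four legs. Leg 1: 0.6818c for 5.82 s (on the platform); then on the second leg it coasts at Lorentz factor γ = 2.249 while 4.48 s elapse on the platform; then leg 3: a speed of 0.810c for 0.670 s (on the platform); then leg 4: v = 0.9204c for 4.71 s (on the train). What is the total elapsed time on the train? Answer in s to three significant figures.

τ = 11.4 s

Leg 1: γ = 1/√(1 − 0.6818²) = 1/√0.5351 = 1.367; τ_1 = 5.82/1.367 = 4.258 s.
Leg 2: γ = 2.249; τ_2 = 4.48/2.249 = 1.992 s.
Leg 3: γ = 1/√(1 − 0.810²) = 1/√0.3439 = 1.705; τ_3 = 0.670/1.705 = 0.3929 s.
Leg 4: 4.71 s is already measured on the train.
Total: 4.258 + 1.992 + 0.3929 + 4.710 s.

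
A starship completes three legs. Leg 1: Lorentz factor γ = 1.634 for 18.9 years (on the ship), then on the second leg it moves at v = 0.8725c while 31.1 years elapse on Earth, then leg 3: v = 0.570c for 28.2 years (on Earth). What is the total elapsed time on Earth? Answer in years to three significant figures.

Leg 1: γ = 1.634; Δt_1 = 1.634 × 18.9 = 30.88 years.
Leg 2: 31.1 years is already measured on Earth.
Leg 3: 28.2 years is already measured on Earth.
Total: 30.88 + 31.10 + 28.20 years.

Δt = 90.2 years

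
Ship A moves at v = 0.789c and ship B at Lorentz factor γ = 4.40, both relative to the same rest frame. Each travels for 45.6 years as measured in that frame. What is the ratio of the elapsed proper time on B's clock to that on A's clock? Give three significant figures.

A: γ = 1/√(1 − 0.789²) = 1/√0.3775 = 1.628. B: γ = 4.40.
τ_A/τ_B = γ_B/γ_A = 4.400/1.628 = 2.703, so τ_B/τ_A = 0.3699.

τ_B/τ_A = 0.370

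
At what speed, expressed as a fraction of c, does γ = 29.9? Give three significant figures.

β = 0.999

β = √(1 − 1/γ²) = √(1 − 1/29.9²) = √(1 − 0.001119) = √0.9989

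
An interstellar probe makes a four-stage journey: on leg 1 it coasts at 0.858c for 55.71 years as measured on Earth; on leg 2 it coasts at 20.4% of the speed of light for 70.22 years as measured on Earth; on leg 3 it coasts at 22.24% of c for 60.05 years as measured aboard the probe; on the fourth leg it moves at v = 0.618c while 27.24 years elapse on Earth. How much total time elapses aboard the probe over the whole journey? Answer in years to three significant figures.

Leg 1: γ = 1/√(1 − 0.858²) = 1/√0.2638 = 1.947; τ_1 = 55.71/1.947 = 28.62 years.
Leg 2: β = 0.204; γ = 1/√(1 − 0.204²) = 1/√0.9584 = 1.021; τ_2 = 70.22/1.021 = 68.74 years.
Leg 3: 60.05 years is already measured aboard the probe.
Leg 4: γ = 1/√(1 − 0.618²) = 1/√0.6181 = 1.272; τ_4 = 27.24/1.272 = 21.42 years.
Total: 28.62 + 68.74 + 60.05 + 21.42 years.

τ = 179 years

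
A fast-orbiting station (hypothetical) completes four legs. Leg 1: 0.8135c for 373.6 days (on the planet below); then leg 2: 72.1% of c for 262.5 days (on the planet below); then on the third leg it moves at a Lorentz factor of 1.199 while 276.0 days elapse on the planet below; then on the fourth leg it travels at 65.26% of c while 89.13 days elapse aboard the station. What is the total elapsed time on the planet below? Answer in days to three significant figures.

Δt = 1030 days

Leg 1: 373.6 days is already measured on the planet below.
Leg 2: 262.5 days is already measured on the planet below.
Leg 3: 276.0 days is already measured on the planet below.
Leg 4: β = 0.6526; γ = 1/√(1 − 0.6526²) = 1/√0.5741 = 1.320; Δt_4 = 1.320 × 89.13 = 117.6 days.
Total: 373.6 + 262.5 + 276.0 + 117.6 days.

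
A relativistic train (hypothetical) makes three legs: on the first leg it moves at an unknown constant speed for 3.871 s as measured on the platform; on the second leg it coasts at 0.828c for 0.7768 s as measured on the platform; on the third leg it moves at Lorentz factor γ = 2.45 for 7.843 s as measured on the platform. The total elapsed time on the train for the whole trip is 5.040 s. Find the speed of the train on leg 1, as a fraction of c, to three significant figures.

Leg 1: speed unknown; τ_1 = 3.871/γ_1.
Leg 2: γ = 1/√(1 − 0.828²) = 1/√0.3144 = 1.783; τ_2 = 0.7768/1.783 = 0.4356 s.
Leg 3: γ = 2.45; τ_3 = 7.843/2.450 = 3.201 s.
Total proper time: τ_1 + 0.4356 + 3.201 = 5.040, so τ_1 = 5.040 − 3.637 = 1.403 s.
γ_1 = 3.871/1.403 = 2.759; β = √(1 − 1/γ²) = √0.8686.

β = 0.932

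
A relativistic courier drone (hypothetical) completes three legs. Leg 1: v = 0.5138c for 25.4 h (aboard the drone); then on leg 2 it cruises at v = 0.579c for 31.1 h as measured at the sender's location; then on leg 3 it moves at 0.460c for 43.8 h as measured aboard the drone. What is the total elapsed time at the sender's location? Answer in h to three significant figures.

Leg 1: γ = 1/√(1 − 0.5138²) = 1/√0.7360 = 1.166; Δt_1 = 1.166 × 25.4 = 29.61 h.
Leg 2: 31.1 h is already measured at the sender's location.
Leg 3: γ = 1/√(1 − 0.460²) = 1/√0.7884 = 1.126; Δt_3 = 1.126 × 43.8 = 49.33 h.
Total: 29.61 + 31.10 + 49.33 h.

Δt = 110 h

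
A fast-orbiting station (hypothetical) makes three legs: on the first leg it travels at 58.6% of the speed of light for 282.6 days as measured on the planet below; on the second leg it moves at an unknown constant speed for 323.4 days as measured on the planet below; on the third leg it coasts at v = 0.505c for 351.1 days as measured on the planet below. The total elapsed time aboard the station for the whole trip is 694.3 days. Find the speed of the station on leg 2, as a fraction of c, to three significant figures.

Leg 1: β = 0.586; γ = 1/√(1 − 0.586²) = 1/√0.6566 = 1.234; τ_1 = 282.6/1.234 = 229.0 days.
Leg 2: speed unknown; τ_2 = 323.4/γ_2.
Leg 3: γ = 1/√(1 − 0.505²) = 1/√0.7450 = 1.159; τ_3 = 351.1/1.159 = 303.0 days.
Total proper time: 229.0 + τ_2 + 303.0 = 694.3, so τ_2 = 694.3 − 532.0 = 162.3 days.
γ_2 = 323.4/162.3 = 1.993; β = √(1 − 1/γ²) = √0.7483.

β = 0.865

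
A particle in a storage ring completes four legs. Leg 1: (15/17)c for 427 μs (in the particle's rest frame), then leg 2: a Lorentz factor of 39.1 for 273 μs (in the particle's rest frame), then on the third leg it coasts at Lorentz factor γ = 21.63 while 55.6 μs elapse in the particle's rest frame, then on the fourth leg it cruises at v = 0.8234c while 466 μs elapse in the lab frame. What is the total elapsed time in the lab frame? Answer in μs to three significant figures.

Δt = 1.33×10⁴ μs

Leg 1: γ = 1/√(1 − (15/17)²) = 17/8 = 2.125; Δt_1 = 2.125 × 427 = 907.4 μs.
Leg 2: γ = 39.1; Δt_2 = 39.10 × 273 = 1.067×10⁴ μs.
Leg 3: γ = 21.63; Δt_3 = 21.63 × 55.6 = 1203 μs.
Leg 4: 466 μs is already measured in the lab frame.
Total: 907.4 + 1.067×10⁴ + 1203 + 466.0 μs.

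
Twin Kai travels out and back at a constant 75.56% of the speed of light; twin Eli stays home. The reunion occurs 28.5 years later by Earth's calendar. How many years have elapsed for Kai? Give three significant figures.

β = 0.7556; γ = 1/√(1 − 0.7556²) = 1/√0.4291 = 1.527
Kai's clock measures proper time along the trip: τ = Δt/γ = 28.5/1.527 years.

τ = 18.7 years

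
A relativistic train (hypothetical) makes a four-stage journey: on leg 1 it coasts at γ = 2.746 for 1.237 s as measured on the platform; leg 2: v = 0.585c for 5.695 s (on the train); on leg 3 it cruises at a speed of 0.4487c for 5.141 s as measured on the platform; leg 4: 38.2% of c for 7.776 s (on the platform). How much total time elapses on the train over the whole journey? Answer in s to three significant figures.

τ = 17.9 s

Leg 1: γ = 2.746; τ_1 = 1.237/2.746 = 0.4505 s.
Leg 2: 5.695 s is already measured on the train.
Leg 3: γ = 1/√(1 − 0.4487²) = 1/√0.7987 = 1.119; τ_3 = 5.141/1.119 = 4.594 s.
Leg 4: β = 0.382; γ = 1/√(1 − 0.382²) = 1/√0.8541 = 1.082; τ_4 = 7.776/1.082 = 7.186 s.
Total: 0.4505 + 5.695 + 4.594 + 7.186 s.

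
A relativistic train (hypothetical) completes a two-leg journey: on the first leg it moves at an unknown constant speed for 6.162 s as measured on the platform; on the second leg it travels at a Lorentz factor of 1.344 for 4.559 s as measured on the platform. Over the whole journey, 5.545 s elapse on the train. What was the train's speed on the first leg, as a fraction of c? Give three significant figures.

β = 0.937

Leg 1: speed unknown; τ_1 = 6.162/γ_1.
Leg 2: γ = 1.344; τ_2 = 4.559/1.344 = 3.392 s.
Total proper time: τ_1 + 3.392 = 5.545, so τ_1 = 5.545 − 3.392 = 2.153 s.
γ_1 = 6.162/2.153 = 2.862; β = √(1 − 1/γ²) = √0.8779.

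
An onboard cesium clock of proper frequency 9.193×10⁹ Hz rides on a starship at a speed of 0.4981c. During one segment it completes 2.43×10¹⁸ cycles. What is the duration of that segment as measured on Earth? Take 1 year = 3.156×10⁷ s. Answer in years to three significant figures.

Δt = 9.66 years

γ = 1/√(1 − 0.4981²) = 1/√0.7519 = 1.153
Proper time for N cycles: τ = N/f = 2.43×10¹⁸/(9.193×10⁹) = 2.643×10⁸ s = 8.376 years.
Lab-frame duration Δt = γτ = 1.153 × 8.376 = 9.659 years.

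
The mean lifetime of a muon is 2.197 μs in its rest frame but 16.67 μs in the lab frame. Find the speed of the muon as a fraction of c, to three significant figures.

β = 0.991

γ = Δt/τ₀ = 16.67/2.197 = 7.588
β = √(1 − 1/γ²) = √(1 − 0.01737) = √0.9826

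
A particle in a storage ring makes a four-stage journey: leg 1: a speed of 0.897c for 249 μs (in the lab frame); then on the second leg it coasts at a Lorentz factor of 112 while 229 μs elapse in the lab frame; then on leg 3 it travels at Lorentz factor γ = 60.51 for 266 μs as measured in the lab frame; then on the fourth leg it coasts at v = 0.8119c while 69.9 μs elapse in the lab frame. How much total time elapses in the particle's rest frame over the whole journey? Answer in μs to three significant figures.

τ = 157 μs

Leg 1: γ = 1/√(1 − 0.897²) = 1/√0.1954 = 2.262; τ_1 = 249/2.262 = 110.1 μs.
Leg 2: γ = 112; τ_2 = 229/112.0 = 2.045 μs.
Leg 3: γ = 60.51; τ_3 = 266/60.51 = 4.396 μs.
Leg 4: γ = 1/√(1 − 0.8119²) = 1/√0.3408 = 1.713; τ_4 = 69.9/1.713 = 40.81 μs.
Total: 110.1 + 2.045 + 4.396 + 40.81 μs.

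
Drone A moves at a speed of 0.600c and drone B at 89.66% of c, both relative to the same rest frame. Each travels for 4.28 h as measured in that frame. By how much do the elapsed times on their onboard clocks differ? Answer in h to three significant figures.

|τ_A − τ_B| = 1.53 h

A: γ = 1/√(1 − 0.600²) = 1/√0.6400 = 1.250; τ_A = 4.28/1.250 = 3.424 h.
B: β = 0.8966; γ = 1/√(1 − 0.8966²) = 1/√0.1961 = 2.258; τ_B = 4.28/2.258 = 1.895 h.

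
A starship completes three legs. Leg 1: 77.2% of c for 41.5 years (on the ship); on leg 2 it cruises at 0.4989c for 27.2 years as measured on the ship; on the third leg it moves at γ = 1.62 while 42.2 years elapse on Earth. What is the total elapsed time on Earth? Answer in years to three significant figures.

Leg 1: β = 0.772; γ = 1/√(1 − 0.772²) = 1/√0.4040 = 1.573; Δt_1 = 1.573 × 41.5 = 65.29 years.
Leg 2: γ = 1/√(1 − 0.4989²) = 1/√0.7511 = 1.154; Δt_2 = 1.154 × 27.2 = 31.38 years.
Leg 3: 42.2 years is already measured on Earth.
Total: 65.29 + 31.38 + 42.20 years.

Δt = 139 years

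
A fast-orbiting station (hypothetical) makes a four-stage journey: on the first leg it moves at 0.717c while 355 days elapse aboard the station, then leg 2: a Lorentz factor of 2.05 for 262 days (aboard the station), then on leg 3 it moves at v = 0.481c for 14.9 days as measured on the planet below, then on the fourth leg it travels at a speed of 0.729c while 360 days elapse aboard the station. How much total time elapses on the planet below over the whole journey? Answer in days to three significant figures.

Δt = 1590 days

Leg 1: γ = 1/√(1 − 0.717²) = 1/√0.4859 = 1.435; Δt_1 = 1.435 × 355 = 509.3 days.
Leg 2: γ = 2.05; Δt_2 = 2.050 × 262 = 537.1 days.
Leg 3: 14.9 days is already measured on the planet below.
Leg 4: γ = 1/√(1 − 0.729²) = 1/√0.4686 = 1.461; Δt_4 = 1.461 × 360 = 525.9 days.
Total: 509.3 + 537.1 + 14.90 + 525.9 days.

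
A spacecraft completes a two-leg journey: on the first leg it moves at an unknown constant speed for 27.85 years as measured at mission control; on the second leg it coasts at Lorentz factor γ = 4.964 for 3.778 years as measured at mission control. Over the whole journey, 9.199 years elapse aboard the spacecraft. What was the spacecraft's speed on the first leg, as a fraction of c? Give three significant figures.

Leg 1: speed unknown; τ_1 = 27.85/γ_1.
Leg 2: γ = 4.964; τ_2 = 3.778/4.964 = 0.7611 years.
Total proper time: τ_1 + 0.7611 = 9.199, so τ_1 = 9.199 − 0.7611 = 8.438 years.
γ_1 = 27.85/8.438 = 3.301; β = √(1 − 1/γ²) = √0.9082.

β = 0.953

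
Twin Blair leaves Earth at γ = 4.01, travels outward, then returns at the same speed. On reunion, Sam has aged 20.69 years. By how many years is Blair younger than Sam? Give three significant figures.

Δt − τ = 15.5 years

γ = 4.01
Blair's elapsed proper time: τ = 20.69/4.010 = 5.160 years.
Age gap = Δt − τ = 20.69 − 5.160 years.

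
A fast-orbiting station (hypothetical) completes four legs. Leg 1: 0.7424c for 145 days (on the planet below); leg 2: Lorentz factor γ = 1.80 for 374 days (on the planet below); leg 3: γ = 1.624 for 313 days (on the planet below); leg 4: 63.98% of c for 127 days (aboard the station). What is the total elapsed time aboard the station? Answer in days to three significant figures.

Leg 1: γ = 1/√(1 − 0.7424²) = 1/√0.4488 = 1.493; τ_1 = 145/1.493 = 97.14 days.
Leg 2: γ = 1.80; τ_2 = 374/1.800 = 207.8 days.
Leg 3: γ = 1.624; τ_3 = 313/1.624 = 192.7 days.
Leg 4: 127 days is already measured aboard the station.
Total: 97.14 + 207.8 + 192.7 + 127.0 days.

τ = 625 days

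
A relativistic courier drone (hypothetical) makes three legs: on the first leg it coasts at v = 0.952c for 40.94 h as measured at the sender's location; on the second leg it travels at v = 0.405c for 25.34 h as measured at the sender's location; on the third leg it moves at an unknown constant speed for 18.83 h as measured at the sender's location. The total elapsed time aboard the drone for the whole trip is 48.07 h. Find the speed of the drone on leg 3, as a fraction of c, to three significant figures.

Leg 1: γ = 1/√(1 − 0.952²) = 1/√0.09370 = 3.267; τ_1 = 40.94/3.267 = 12.53 h.
Leg 2: γ = 1/√(1 − 0.405²) = 1/√0.8360 = 1.094; τ_2 = 25.34/1.094 = 23.17 h.
Leg 3: speed unknown; τ_3 = 18.83/γ_3.
Total proper time: 12.53 + 23.17 + τ_3 = 48.07, so τ_3 = 48.07 − 35.70 = 12.37 h.
γ_3 = 18.83/12.37 = 1.522; β = √(1 − 1/γ²) = √0.5685.

β = 0.754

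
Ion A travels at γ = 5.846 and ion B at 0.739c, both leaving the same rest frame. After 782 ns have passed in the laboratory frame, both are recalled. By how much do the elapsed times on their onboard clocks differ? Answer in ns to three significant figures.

A: γ = 5.846; τ_A = 782/5.846 = 133.8 ns.
B: γ = 1/√(1 − 0.739²) = 1/√0.4539 = 1.484; τ_B = 782/1.484 = 526.8 ns.

|τ_A − τ_B| = 393 ns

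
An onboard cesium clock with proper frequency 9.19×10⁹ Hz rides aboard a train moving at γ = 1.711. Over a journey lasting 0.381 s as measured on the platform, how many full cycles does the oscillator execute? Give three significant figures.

N = 2.05×10⁹

γ = 1.711
The oscillator's own cycle count is N = f × τ where τ is the proper time on the train. τ = Δt/γ = 0.381/1.711 = 0.2227 s = 2.227×10⁻¹ s.
N = 9.19×10⁹ × 2.227×10⁻¹ = 2.046×10⁹.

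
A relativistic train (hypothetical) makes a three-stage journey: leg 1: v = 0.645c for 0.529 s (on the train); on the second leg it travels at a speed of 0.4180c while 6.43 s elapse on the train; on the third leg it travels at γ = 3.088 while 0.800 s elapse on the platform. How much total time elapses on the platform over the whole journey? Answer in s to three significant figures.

Leg 1: γ = 1/√(1 − 0.645²) = 1/√0.5840 = 1.309; Δt_1 = 1.309 × 0.529 = 0.6922 s.
Leg 2: γ = 1/√(1 − 0.4180²) = 1/√0.8253 = 1.101; Δt_2 = 1.101 × 6.43 = 7.078 s.
Leg 3: 0.800 s is already measured on the platform.
Total: 0.6922 + 7.078 + 0.8000 s.

Δt = 8.57 s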